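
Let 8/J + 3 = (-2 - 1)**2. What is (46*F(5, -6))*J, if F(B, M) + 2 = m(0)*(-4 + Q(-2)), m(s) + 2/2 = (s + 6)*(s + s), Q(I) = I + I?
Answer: 368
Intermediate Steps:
Q(I) = 2*I
m(s) = -1 + 2*s*(6 + s) (m(s) = -1 + (s + 6)*(s + s) = -1 + (6 + s)*(2*s) = -1 + 2*s*(6 + s))
J = 4/3 (J = 8/(-3 + (-2 - 1)**2) = 8/(-3 + (-3)**2) = 8/(-3 + 9) = 8/6 = 8*(1/6) = 4/3 ≈ 1.3333)
F(B, M) = 6 (F(B, M) = -2 + (-1 + 2*0**2 + 12*0)*(-4 + 2*(-2)) = -2 + (-1 + 2*0 + 0)*(-4 - 4) = -2 + (-1 + 0 + 0)*(-8) = -2 - 1*(-8) = -2 + 8 = 6)
(46*F(5, -6))*J = (46*6)*(4/3) = 276*(4/3) = 368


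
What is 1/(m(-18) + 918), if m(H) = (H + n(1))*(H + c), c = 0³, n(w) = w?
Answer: 1/1224 ≈ 0.00081699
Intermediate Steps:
c = 0
m(H) = H*(1 + H) (m(H) = (H + 1)*(H + 0) = (1 + H)*H = H*(1 + H))
1/(m(-18) + 918) = 1/(-18*(1 - 18) + 918) = 1/(-18*(-17) + 918) = 1/(306 + 918) = 1/1224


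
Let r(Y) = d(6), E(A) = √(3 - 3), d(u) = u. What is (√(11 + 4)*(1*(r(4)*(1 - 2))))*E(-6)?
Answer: 0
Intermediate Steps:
E(A) = 0 (E(A) = √0 = 0)
r(Y) = 6
(√(11 + 4)*(1*(r(4)*(1 - 2))))*E(-6) = (√(11 + 4)*(1*(6*(1 - 2))))*0 = (√15*(1*(6*(-1))))*0 = (√15*(1*(-6)))*0 = (√15*(-6))*0 = -6*√15*0 = 0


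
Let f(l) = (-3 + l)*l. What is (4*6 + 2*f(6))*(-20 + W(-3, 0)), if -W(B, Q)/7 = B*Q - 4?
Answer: 480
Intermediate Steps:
W(B, Q) = 28 - 7*B*Q (W(B, Q) = -7*(B*Q - 4) = -7*(-4 + B*Q) = 28 - 7*B*Q)
f(l) = l*(-3 + l)
(4*6 + 2*f(6))*(-20 + W(-3, 0)) = (4*6 + 2*(6*(-3 + 6)))*(-20 + (28 - 7*(-3)*0)) = (24 + 2*(6*3))*(-20 + (28 + 0)) = (24 + 2*18)*(-20 + 28) = (24 + 36)*8 = 60*8 = 480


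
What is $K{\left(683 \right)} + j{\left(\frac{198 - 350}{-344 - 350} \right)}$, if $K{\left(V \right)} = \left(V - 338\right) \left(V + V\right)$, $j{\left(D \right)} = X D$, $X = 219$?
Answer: $\frac{163547334}{347} \approx 4.7132 \cdot 10^{5}$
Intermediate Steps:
$j{\left(D \right)} = 219 D$
$K{\left(V \right)} = 2 V \left(-338 + V\right)$ ($K{\left(V \right)} = \left(-338 + V\right) 2 V = 2 V \left(-338 + V\right)$)
$K{\left(683 \right)} + j{\left(\frac{198 - 350}{-344 - 350} \right)} = 2 \cdot 683 \left(-338 + 683\right) + 219 \frac{198 - 350}{-344 - 350} = 2 \cdot 683 \cdot 345 + 219 \left(- \frac{152}{-694}\right) = 471270 + 219 \left(\left(-152\right) \left(- \frac{1}{694}\right)\right) = 471270 + 219 \cdot \frac{76}{347} = 471270 + \frac{16644}{347} = \frac{163547334}{347}$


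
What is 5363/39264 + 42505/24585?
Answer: 40017015/21451232 ≈ 1.8655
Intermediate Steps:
5363/39264 + 42505/24585 = 5363*(1/39264) + 42505*(1/24585) = 5363/39264 + 8501/4917 = 40017015/21451232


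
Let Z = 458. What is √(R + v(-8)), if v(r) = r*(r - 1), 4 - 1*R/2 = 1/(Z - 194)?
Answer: √348447/66 ≈ 8.9438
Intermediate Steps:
R = 1055/132 (R = 8 - 2/(458 - 194) = 8 - 2/264 = 8 - 2*1/264 = 8 - 1/132 = 1055/132 ≈ 7.9924)
v(r) = r*(-1 + r)
√(R + v(-8)) = √(1055/132 - 8*(-1 - 8)) = √(1055/132 - 8*(-9)) = √(1055/132 + 72) = √(10559/132) = √348447/66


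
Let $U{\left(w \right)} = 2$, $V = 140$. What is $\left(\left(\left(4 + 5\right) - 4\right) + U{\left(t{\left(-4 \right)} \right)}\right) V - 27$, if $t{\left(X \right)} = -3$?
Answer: $953$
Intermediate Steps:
$\left(\left(\left(4 + 5\right) - 4\right) + U{\left(t{\left(-4 \right)} \right)}\right) V - 27 = \left(\left(\left(4 + 5\right) - 4\right) + 2\right) 140 - 27 = \left(\left(9 - 4\right) + 2\right) 140 - 27 = \left(5 + 2\right) 140 - 27 = 7 \cdot 140 - 27 = 980 - 27 = 953$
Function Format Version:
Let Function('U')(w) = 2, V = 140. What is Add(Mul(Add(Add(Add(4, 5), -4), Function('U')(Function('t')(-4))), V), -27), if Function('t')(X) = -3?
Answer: 953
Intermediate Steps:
Add(Mul(Add(Add(Add(4, 5), -4), Function('U')(Function('t')(-4))), V), -27) = Add(Mul(Add(Add(Add(4, 5), -4), 2), 140), -27) = Add(Mul(Add(Add(9, -4), 2), 140), -27) = Add(Mul(Add(5, 2), 140), -27) = Add(Mul(7, 140), -27) = Add(980, -27) = 953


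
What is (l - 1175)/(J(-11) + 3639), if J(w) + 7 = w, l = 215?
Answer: -320/1207 ≈ -0.26512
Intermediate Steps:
J(w) = -7 + w
(l - 1175)/(J(-11) + 3639) = (215 - 1175)/((-7 - 11) + 3639) = -960/(-18 + 3639) = -960/3621 = -960*1/3621 = -320/1207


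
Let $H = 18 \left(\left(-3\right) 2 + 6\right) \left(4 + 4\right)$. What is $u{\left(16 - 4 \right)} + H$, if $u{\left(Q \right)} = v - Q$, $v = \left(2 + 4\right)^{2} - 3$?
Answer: $21$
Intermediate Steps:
$v = 33$ ($v = 6^{2} - 3 = 36 - 3 = 33$)
$H = 0$ ($H = 18 \left(-6 + 6\right) 8 = 18 \cdot 0 \cdot 8 = 0 \cdot 8 = 0$)
$u{\left(Q \right)} = 33 - Q$
$u{\left(16 - 4 \right)} + H = \left(33 - \left(16 - 4\right)\right) + 0 = \left(33 - 12\right) + 0 = 21 + 0 = 21$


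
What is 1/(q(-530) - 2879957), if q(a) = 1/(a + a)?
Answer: -1060/3052754421 ≈ -3.4723e-7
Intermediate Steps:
q(a) = 1/(2*a)
1/(q(-530) - 2879957) = 1/((½)/(-530) - 2879957) = 1/((½)*(-1/530) - 2879957) = 1/(-1/1060 - 2879957) = 1/(-3052754421/1060) = -1060/3052754421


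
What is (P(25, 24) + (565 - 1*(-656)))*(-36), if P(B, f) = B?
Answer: -44856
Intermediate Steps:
(P(25, 24) + (565 - 1*(-656)))*(-36) = (25 + (565 - 1*(-656)))*(-36) = (25 + (565 + 656))*(-36) = (25 + 1221)*(-36) = 1246*(-36) = -44856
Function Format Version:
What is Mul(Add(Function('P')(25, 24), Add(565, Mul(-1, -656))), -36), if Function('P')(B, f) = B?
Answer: -44856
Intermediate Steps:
Mul(Add(Function('P')(25, 24), Add(565, Mul(-1, -656))), -36) = Mul(Add(25, Add(565, Mul(-1, -656))), -36) = Mul(Add(25, Add(565, 656)), -36) = Mul(Add(25, 1221), -36) = Mul(1246, -36) = -44856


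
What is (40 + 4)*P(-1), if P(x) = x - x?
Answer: 0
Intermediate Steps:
P(x) = 0
(40 + 4)*P(-1) = (40 + 4)*0 = 44*0 = 0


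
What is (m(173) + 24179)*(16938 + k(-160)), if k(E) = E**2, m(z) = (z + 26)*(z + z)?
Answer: 3957437754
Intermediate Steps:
m(z) = 2*z*(26 + z) (m(z) = (26 + z)*(2*z) = 2*z*(26 + z))
(m(173) + 24179)*(16938 + k(-160)) = (2*173*(26 + 173) + 24179)*(16938 + (-160)**2) = (2*173*199 + 24179)*(16938 + 25600) = (68854 + 24179)*42538 = 93033*42538 = 3957437754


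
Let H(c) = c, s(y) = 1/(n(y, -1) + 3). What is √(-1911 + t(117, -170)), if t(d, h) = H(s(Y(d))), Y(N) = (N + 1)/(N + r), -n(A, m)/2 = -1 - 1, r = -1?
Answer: 8*I*√1463/7 ≈ 43.713*I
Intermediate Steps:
n(A, m) = 4 (n(A, m) = -2*(-1 - 1) = -2*(-2) = 4)
Y(N) = (1 + N)/(-1 + N) (Y(N) = (N + 1)/(N - 1) = (1 + N)/(-1 + N))
s(y) = ⅐ (s(y) = 1/(4 + 3) = 1/7 = ⅐)
t(d, h) = ⅐
√(-1911 + t(117, -170)) = √(-1911 + ⅐) = √(-13376/7) = 8*I*√1463/7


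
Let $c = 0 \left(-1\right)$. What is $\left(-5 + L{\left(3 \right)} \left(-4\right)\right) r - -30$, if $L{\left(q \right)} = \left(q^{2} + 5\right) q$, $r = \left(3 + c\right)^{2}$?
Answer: $-1527$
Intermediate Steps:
$c = 0$
$r = 9$ ($r = \left(3 + 0\right)^{2} = 3^{2} = 9$)
$L{\left(q \right)} = q \left(5 + q^{2}\right)$ ($L{\left(q \right)} = \left(5 + q^{2}\right) q = q \left(5 + q^{2}\right)$)
$\left(-5 + L{\left(3 \right)} \left(-4\right)\right) r - -30 = \left(-5 + 3 \left(5 + 3^{2}\right) \left(-4\right)\right) 9 - -30 = \left(-5 + 3 \left(5 + 9\right) \left(-4\right)\right) 9 + 30 = \left(-5 + 3 \cdot 14 \left(-4\right)\right) 9 + 30 = \left(-5 + 42 \left(-4\right)\right) 9 + 30 = \left(-5 - 168\right) 9 + 30 = \left(-173\right) 9 + 30 = -1557 + 30 = -1527$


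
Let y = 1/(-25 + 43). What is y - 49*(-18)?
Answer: 15877/18 ≈ 882.06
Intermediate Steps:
y = 1/18 ≈ 0.055556
y - 49*(-18) = 1/18 - 49*(-18) = 1/18 + 882 = 15877/18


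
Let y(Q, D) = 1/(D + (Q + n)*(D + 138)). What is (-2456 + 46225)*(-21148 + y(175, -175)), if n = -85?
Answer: -3244322019829/3505 ≈ -9.2563e+8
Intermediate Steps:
y(Q, D) = 1/(D + (-85 + Q)*(138 + D)) (y(Q, D) = 1/(D + (Q - 85)*(D + 138)) = 1/(D + (-85 + Q)*(138 + D)))
(-2456 + 46225)*(-21148 + y(175, -175)) = (-2456 + 46225)*(-21148 + 1/(-11730 - 84*(-175) + 138*175 - 175*175)) = 43769*(-21148 + 1/(-11730 + 14700 + 24150 - 30625)) = 43769*(-21148 + 1/(-3505)) = 43769*(-21148 - 1/3505) = 43769*(-74123741/3505) = -3244322019829/3505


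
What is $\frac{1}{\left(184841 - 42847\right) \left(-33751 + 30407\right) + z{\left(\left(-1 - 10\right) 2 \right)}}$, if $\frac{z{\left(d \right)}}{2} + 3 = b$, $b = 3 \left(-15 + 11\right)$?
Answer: $- \frac{1}{474827966} \approx -2.106 \cdot 10^{-9}$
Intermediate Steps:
$b = -12$ ($b = 3 \left(-4\right) = -12$)
$z{\left(d \right)} = -30$ ($z{\left(d \right)} = -6 + 2 \left(-12\right) = -6 - 24 = -30$)
$\frac{1}{\left(184841 - 42847\right) \left(-33751 + 30407\right) + z{\left(\left(-1 - 10\right) 2 \right)}} = \frac{1}{\left(184841 - 42847\right) \left(-33751 + 30407\right) - 30} = \frac{1}{141994 \left(-3344\right) - 30} = \frac{1}{-474827936 - 30} = \frac{1}{-474827966} = - \frac{1}{474827966}$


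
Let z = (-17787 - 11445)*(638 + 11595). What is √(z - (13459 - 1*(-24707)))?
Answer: I*√357633222 ≈ 18911.0*I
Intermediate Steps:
z = -357595056 (z = -29232*12233 = -357595056)
√(z - (13459 - 1*(-24707))) = √(-357595056 - (13459 - 1*(-24707))) = √(-357595056 - (13459 + 24707)) = √(-357595056 - 1*38166) = √(-357595056 - 38166) = √(-357633222) = I*√357633222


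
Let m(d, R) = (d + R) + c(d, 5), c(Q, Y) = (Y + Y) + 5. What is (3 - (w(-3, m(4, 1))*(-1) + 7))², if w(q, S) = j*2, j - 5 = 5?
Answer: 256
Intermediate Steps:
j = 10 (j = 5 + 5 = 10)
c(Q, Y) = 5 + 2*Y (c(Q, Y) = 2*Y + 5 = 5 + 2*Y)
m(d, R) = 15 + R + d (m(d, R) = (d + R) + (5 + 2*5) = (R + d) + (5 + 10) = (R + d) + 15 = 15 + R + d)
w(q, S) = 20 (w(q, S) = 10*2 = 20)
(3 - (w(-3, m(4, 1))*(-1) + 7))² = (3 - (20*(-1) + 7))² = (3 - (-20 + 7))² = (3 - 1*(-13))² = (3 + 13)² = 16² = 256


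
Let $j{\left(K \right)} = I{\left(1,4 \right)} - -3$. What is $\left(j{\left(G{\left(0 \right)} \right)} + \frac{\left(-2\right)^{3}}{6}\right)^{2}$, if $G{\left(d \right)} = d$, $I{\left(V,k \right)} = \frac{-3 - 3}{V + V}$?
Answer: $\frac{16}{9} \approx 1.7778$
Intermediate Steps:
$I{\left(V,k \right)} = - \frac{3}{V}$ ($I{\left(V,k \right)} = - \frac{6}{2 V} = - 6 \frac{1}{2 V} = - \frac{3}{V}$)
$j{\left(K \right)} = 0$ ($j{\left(K \right)} = - \frac{3}{1} - -3 = \left(-3\right) 1 + 3 = -3 + 3 = 0$)
$\left(j{\left(G{\left(0 \right)} \right)} + \frac{\left(-2\right)^{3}}{6}\right)^{2} = \left(0 + \frac{\left(-2\right)^{3}}{6}\right)^{2} = \left(0 - \frac{4}{3}\right)^{2} = \left(- \frac{4}{3}\right)^{2} = \frac{16}{9}$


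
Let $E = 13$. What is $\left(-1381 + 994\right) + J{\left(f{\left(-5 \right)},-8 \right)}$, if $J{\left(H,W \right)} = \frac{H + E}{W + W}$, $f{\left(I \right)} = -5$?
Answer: $- \frac{775}{2} \approx -387.5$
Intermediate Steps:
$J{\left(H,W \right)} = \frac{13 + H}{2 W}$ ($J{\left(H,W \right)} = \frac{H + 13}{W + W} = \frac{13 + H}{2 W}$)
$\left(-1381 + 994\right) + J{\left(f{\left(-5 \right)},-8 \right)} = \left(-1381 + 994\right) + \frac{13 - 5}{2 \left(-8\right)} = -387 + \frac{1}{2} \left(- \frac{1}{8}\right) 8 = -387 - \frac{1}{2} = - \frac{775}{2}$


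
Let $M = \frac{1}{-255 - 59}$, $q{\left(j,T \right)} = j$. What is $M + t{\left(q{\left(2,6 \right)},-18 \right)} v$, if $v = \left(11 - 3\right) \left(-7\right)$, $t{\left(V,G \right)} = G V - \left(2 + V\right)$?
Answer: $\frac{703359}{314} \approx 2240.0$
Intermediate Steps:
$M = - \frac{1}{314}$ ($M = \frac{1}{-314} = - \frac{1}{314} \approx -0.0031847$)
$t{\left(V,G \right)} = -2 - V + G V$
$v = -56$ ($v = 8 \left(-7\right) = -56$)
$M + t{\left(q{\left(2,6 \right)},-18 \right)} v = - \frac{1}{314} + \left(-2 - 2 - 36\right) \left(-56\right) = - \frac{1}{314} - -2240 = - \frac{1}{314} + 2240 = \frac{703359}{314}$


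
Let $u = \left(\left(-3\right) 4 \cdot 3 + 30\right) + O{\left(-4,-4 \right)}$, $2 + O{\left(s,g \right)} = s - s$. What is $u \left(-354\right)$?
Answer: $2832$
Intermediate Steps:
$O{\left(s,g \right)} = -2$ ($O{\left(s,g \right)} = -2 + \left(s - s\right) = -2 + 0 = -2$)
$u = -8$ ($u = \left(\left(-3\right) 4 \cdot 3 + 30\right) - 2 = \left(\left(-12\right) 3 + 30\right) - 2 = \left(-36 + 30\right) - 2 = -6 - 2 = -8$)
$u \left(-354\right) = \left(-8\right) \left(-354\right) = 2832$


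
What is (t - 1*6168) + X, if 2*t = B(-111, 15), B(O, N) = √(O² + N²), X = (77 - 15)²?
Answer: -2324 + 3*√1394/2 ≈ -2268.0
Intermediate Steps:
X = 3844 (X = 62² = 3844)
B(O, N) = √(N² + O²)
t = 3*√1394/2 (t = √(15² + (-111)²)/2 = √(225 + 12321)/2 = √12546/2 = (3*√1394)/2 = 3*√1394/2 ≈ 56.004)
(t - 1*6168) + X = (3*√1394/2 - 1*6168) + 3844 = (3*√1394/2 - 6168) + 3844 = (-6168 + 3*√1394/2) + 3844 = -2324 + 3*√1394/2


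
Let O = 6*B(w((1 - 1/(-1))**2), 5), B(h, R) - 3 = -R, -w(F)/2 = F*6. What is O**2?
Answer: 144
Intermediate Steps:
w(F) = -12*F (w(F) = -2*F*6 = -12*F)
B(h, R) = 3 - R
O = -12 (O = 6*(3 - 1*5) = 6*(3 - 5) = 6*(-2) = -12)
O**2 = (-12)**2 = 144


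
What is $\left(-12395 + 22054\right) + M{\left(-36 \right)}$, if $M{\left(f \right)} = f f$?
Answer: $10955$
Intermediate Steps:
$M{\left(f \right)} = f^{2}$
$\left(-12395 + 22054\right) + M{\left(-36 \right)} = \left(-12395 + 22054\right) + \left(-36\right)^{2} = 9659 + 1296 = 10955$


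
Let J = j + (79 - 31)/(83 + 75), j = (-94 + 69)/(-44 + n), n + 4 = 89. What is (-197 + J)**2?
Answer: 408415577476/10491121 ≈ 38930.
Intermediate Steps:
n = 85 (n = -4 + 89 = 85)
j = -25/41 (j = (-94 + 69)/(-44 + 85) = -25/41 ≈ -0.60976)
J = -991/3239 (J = -25/41 + (79 - 31)/(83 + 75) = -25/41 + 48/158 = -25/41 + 48*(1/158) = -25/41 + 24/79 = -991/3239 ≈ -0.30596)
(-197 + J)**2 = (-197 - 991/3239)**2 = (-639074/3239)**2 = 408415577476/10491121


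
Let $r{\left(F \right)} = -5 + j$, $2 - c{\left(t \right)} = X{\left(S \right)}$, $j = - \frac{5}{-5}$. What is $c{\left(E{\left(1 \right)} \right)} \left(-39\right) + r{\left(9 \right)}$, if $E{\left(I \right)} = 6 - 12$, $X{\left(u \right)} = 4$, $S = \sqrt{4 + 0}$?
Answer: $74$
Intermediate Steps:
$S = 2$ ($S = \sqrt{4} = 2$)
$E{\left(I \right)} = -6$ ($E{\left(I \right)} = 6 - 12 = -6$)
$j = 1$ ($j = \left(-5\right) \left(- \frac{1}{5}\right) = 1$)
$c{\left(t \right)} = -2$ ($c{\left(t \right)} = 2 - 4 = -2$)
$r{\left(F \right)} = -4$ ($r{\left(F \right)} = -5 + 1 = -4$)
$c{\left(E{\left(1 \right)} \right)} \left(-39\right) + r{\left(9 \right)} = \left(-2\right) \left(-39\right) - 4 = 78 - 4 = 74$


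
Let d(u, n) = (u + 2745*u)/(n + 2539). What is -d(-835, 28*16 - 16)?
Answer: 2292910/2971 ≈ 771.76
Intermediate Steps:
d(u, n) = 2746*u/(2539 + n) (d(u, n) = (2746*u)/(2539 + n) = 2746*u/(2539 + n))
-d(-835, 28*16 - 16) = -2746*(-835)/(2539 + (28*16 - 16)) = -2746*(-835)/(2539 + (448 - 16)) = -2746*(-835)/(2539 + 432) = -2746*(-835)/2971 = -1*(-2292910/2971) = 2292910/2971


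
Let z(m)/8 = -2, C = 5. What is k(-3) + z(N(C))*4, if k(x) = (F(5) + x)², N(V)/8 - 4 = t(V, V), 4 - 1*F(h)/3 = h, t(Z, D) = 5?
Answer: -28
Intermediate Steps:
F(h) = 12 - 3*h
N(V) = 72 (N(V) = 32 + 8*5 = 32 + 40 = 72)
z(m) = -16 (z(m) = 8*(-2) = -16)
k(x) = (-3 + x)² (k(x) = ((12 - 3*5) + x)² = ((12 - 15) + x)² = (-3 + x)²)
k(-3) + z(N(C))*4 = (-3 - 3)² - 16*4 = (-6)² - 64 = 36 - 64 = -28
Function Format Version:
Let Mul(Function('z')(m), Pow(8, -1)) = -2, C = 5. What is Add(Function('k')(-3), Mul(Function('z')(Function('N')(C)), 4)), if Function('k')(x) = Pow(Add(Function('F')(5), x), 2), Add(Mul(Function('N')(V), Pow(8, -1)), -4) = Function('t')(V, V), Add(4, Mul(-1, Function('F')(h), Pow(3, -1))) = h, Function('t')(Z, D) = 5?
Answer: -28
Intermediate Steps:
Function('F')(h) = Add(12, Mul(-3, h))
Function('N')(V) = 72 (Function('N')(V) = Add(32, Mul(8, 5)) = Add(32, 40) = 72)
Function('z')(m) = -16 (Function('z')(m) = Mul(8, -2) = -16)
Function('k')(x) = Pow(Add(-3, x), 2) (Function('k')(x) = Pow(Add(Add(12, Mul(-3, 5)), x), 2) = Pow(Add(Add(12, -15), x), 2) = Pow(Add(-3, x), 2))
Add(Function('k')(-3), Mul(Function('z')(Function('N')(C)), 4)) = Add(Pow(Add(-3, -3), 2), Mul(-16, 4)) = Add(Pow(-6, 2), -64) = Add(36, -64) = -28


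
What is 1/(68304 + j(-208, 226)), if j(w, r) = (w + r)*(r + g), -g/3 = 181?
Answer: 1/62598 ≈ 1.5975e-5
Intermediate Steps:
g = -543 (g = -3*181 = -543)
j(w, r) = (-543 + r)*(r + w) (j(w, r) = (w + r)*(r - 543) = (r + w)*(-543 + r) = (-543 + r)*(r + w))
1/(68304 + j(-208, 226)) = 1/(68304 + (226² - 543*226 - 543*(-208) + 226*(-208))) = 1/(68304 + (51076 - 122718 + 112944 - 47008)) = 1/(68304 - 5706) = 1/62598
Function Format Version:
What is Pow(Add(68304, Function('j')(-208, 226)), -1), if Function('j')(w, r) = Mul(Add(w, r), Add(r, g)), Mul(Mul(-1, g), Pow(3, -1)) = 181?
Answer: Rational(1, 62598) ≈ 1.5975e-5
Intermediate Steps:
g = -543 (g = Mul(-3, 181) = -543)
Function('j')(w, r) = Mul(Add(-543, r), Add(r, w)) (Function('j')(w, r) = Mul(Add(w, r), Add(r, -543)) = Mul(Add(r, w), Add(-543, r)) = Mul(Add(-543, r), Add(r, w)))
Pow(Add(68304, Function('j')(-208, 226)), -1) = Pow(Add(68304, Add(Pow(226, 2), Mul(-543, 226), Mul(-543, -208), Mul(226, -208))), -1) = Pow(Add(68304, Add(51076, -122718, 112944, -47008)), -1) = Pow(Add(68304, -5706), -1) = Pow(62598, -1) = Rational(1, 62598)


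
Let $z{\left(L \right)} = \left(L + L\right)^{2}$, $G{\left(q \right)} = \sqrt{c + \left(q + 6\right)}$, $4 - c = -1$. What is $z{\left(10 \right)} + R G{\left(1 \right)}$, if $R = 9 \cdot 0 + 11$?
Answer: $400 + 22 \sqrt{3} \approx 438.1$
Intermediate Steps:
$R = 11$ ($R = 0 + 11 = 11$)
$c = 5$ ($c = 4 - -1 = 4 + 1 = 5$)
$G{\left(q \right)} = \sqrt{11 + q}$ ($G{\left(q \right)} = \sqrt{5 + \left(q + 6\right)} = \sqrt{5 + \left(6 + q\right)} = \sqrt{11 + q}$)
$z{\left(L \right)} = 4 L^{2}$ ($z{\left(L \right)} = \left(2 L\right)^{2} = 4 L^{2}$)
$z{\left(10 \right)} + R G{\left(1 \right)} = 4 \cdot 10^{2} + 11 \sqrt{11 + 1} = 4 \cdot 100 + 11 \sqrt{12} = 400 + 11 \cdot 2 \sqrt{3} = 400 + 22 \sqrt{3}$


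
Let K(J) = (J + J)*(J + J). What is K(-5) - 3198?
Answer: -3098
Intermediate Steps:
K(J) = 4*J² (K(J) = (2*J)*(2*J) = 4*J²)
K(-5) - 3198 = 4*(-5)² - 3198 = 4*25 - 3198 = 100 - 3198 = -3098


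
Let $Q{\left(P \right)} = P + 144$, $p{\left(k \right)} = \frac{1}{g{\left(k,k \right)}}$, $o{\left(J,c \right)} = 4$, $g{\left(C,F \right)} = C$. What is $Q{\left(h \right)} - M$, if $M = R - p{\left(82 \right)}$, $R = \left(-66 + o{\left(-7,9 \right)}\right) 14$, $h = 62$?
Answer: $\frac{88069}{82} \approx 1074.0$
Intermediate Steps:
$R = -868$ ($R = \left(-66 + 4\right) 14 = \left(-62\right) 14 = -868$)
$p{\left(k \right)} = \frac{1}{k}$
$Q{\left(P \right)} = 144 + P$
$M = - \frac{71177}{82}$ ($M = -868 - \frac{1}{82} = - \frac{71177}{82} \approx -868.01$)
$Q{\left(h \right)} - M = \left(144 + 62\right) - - \frac{71177}{82} = 206 + \frac{71177}{82} = \frac{88069}{82}$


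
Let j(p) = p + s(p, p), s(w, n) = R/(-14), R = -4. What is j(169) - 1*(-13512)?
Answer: 95769/7 ≈ 13681.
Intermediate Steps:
s(w, n) = 2/7 (s(w, n) = -4/(-14) = -4*(-1/14) = 2/7)
j(p) = 2/7 + p (j(p) = p + 2/7 = 2/7 + p)
j(169) - 1*(-13512) = (2/7 + 169) - 1*(-13512) = 1185/7 + 13512 = 95769/7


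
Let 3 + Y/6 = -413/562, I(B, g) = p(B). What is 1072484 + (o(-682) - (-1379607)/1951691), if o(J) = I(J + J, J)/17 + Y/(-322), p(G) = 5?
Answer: 459955046038149009/428868483722 ≈ 1.0725e+6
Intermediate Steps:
I(B, g) = 5
Y = -6297/281 (Y = -18 + 6*(-413/562) = -18 - 1239/281 = -6297/281 ≈ -22.409)
o(J) = 559459/1538194 (o(J) = 5/17 - 6297/281/(-322) = 5*(1/17) - 6297/281*(-1/322) = 5/17 + 6297/90482 = 559459/1538194)
1072484 + (o(-682) - (-1379607)/1951691) = 1072484 + (559459/1538194 - (-1379607)/1951691) = 1072484 + (559459/1538194 - 1*(-1379607/1951691)) = 1072484 + (559459/1538194 + 1379607/1951691) = 1072484 + 459142043561/428868483722 = 459955046038149009/428868483722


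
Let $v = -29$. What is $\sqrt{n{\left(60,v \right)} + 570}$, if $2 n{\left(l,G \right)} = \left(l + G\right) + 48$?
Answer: $\frac{\sqrt{2438}}{2} \approx 24.688$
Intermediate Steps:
$n{\left(l,G \right)} = 24 + \frac{G}{2} + \frac{l}{2}$ ($n{\left(l,G \right)} = \frac{\left(l + G\right) + 48}{2} = \frac{\left(G + l\right) + 48}{2} = \frac{48 + G + l}{2} = 24 + \frac{G}{2} + \frac{l}{2}$)
$\sqrt{n{\left(60,v \right)} + 570} = \sqrt{\left(24 + \frac{1}{2} \left(-29\right) + \frac{1}{2} \cdot 60\right) + 570} = \sqrt{\left(24 - \frac{29}{2} + 30\right) + 570} = \sqrt{\frac{79}{2} + 570} = \sqrt{\frac{1219}{2}} = \frac{\sqrt{2438}}{2}$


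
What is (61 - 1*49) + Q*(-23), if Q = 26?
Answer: -586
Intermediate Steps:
(61 - 1*49) + Q*(-23) = (61 - 1*49) + 26*(-23) = (61 - 49) - 598 = 12 - 598 = -586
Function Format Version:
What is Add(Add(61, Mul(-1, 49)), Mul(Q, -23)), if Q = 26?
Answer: -586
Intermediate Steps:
Add(Add(61, Mul(-1, 49)), Mul(Q, -23)) = Add(Add(61, Mul(-1, 49)), Mul(26, -23)) = Add(Add(61, -49), -598) = Add(12, -598) = -586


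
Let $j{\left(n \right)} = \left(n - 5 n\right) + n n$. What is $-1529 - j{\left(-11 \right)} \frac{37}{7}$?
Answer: $- \frac{16808}{7} \approx -2401.1$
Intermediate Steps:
$j{\left(n \right)} = n^{2} - 4 n$ ($j{\left(n \right)} = - 4 n + n^{2} = n^{2} - 4 n$)
$-1529 - j{\left(-11 \right)} \frac{37}{7} = -1529 - - 11 \left(-4 - 11\right) \frac{37}{7} = -1529 - \left(-11\right) \left(-15\right) 37 \cdot \frac{1}{7} = -1529 - 165 \cdot \frac{37}{7} = -1529 - \frac{6105}{7} = - \frac{16808}{7}$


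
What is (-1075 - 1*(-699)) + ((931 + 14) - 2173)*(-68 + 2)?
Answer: 80672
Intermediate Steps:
(-1075 - 1*(-699)) + ((931 + 14) - 2173)*(-68 + 2) = (-1075 + 699) + (945 - 2173)*(-66) = -376 - 1228*(-66) = -376 + 81048 = 80672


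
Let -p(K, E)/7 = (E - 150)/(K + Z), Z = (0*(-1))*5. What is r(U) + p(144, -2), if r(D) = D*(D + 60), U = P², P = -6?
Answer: 62341/18 ≈ 3463.4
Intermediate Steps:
Z = 0 (Z = 0*5 = 0)
U = 36 (U = (-6)² = 36)
r(D) = D*(60 + D)
p(K, E) = -7*(-150 + E)/K (p(K, E) = -7*(E - 150)/(K + 0) = -7*(-150 + E)/K)
r(U) + p(144, -2) = 36*(60 + 36) + 7*(150 - 1*(-2))/144 = 36*96 + 7*(1/144)*(150 + 2) = 3456 + 7*(1/144)*152 = 3456 + 133/18 = 62341/18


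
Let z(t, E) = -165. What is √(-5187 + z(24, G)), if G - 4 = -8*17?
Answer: 2*I*√1338 ≈ 73.157*I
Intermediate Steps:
G = -132 (G = 4 - 8*17 = 4 - 136 = -132)
√(-5187 + z(24, G)) = √(-5187 - 165) = √(-5352) = 2*I*√1338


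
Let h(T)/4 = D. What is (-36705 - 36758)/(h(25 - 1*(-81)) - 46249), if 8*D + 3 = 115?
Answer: 73463/46193 ≈ 1.5903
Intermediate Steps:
D = 14 (D = -3/8 + (⅛)*115 = -3/8 + 115/8 = 14)
h(T) = 56 (h(T) = 4*14 = 56)
(-36705 - 36758)/(h(25 - 1*(-81)) - 46249) = (-36705 - 36758)/(56 - 46249) = -73463/(-46193) = -73463*(-1/46193) = 73463/46193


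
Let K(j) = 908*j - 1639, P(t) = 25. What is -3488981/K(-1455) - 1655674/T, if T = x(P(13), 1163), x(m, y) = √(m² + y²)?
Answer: 3488981/1322779 - 827837*√1353194/676597 ≈ -1420.7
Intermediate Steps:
K(j) = -1639 + 908*j
T = √1353194 (T = √(25² + 1163²) = √(625 + 1352569) = √1353194 ≈ 1163.3)
-3488981/K(-1455) - 1655674/T = -3488981/(-1639 + 908*(-1455)) - 1655674*√1353194/1353194 = -3488981/(-1639 - 1321140) - 827837*√1353194/676597 = -3488981/(-1322779) - 827837*√1353194/676597 = -3488981*(-1/1322779) - 827837*√1353194/676597 = 3488981/1322779 - 827837*√1353194/676597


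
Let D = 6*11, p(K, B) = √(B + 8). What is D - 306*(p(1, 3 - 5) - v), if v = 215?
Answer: 65856 - 306*√6 ≈ 65106.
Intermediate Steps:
p(K, B) = √(8 + B)
D = 66
D - 306*(p(1, 3 - 5) - v) = 66 - 306*(√(8 + (3 - 5)) - 1*215) = 66 - 306*(√(8 - 2) - 215) = 66 - 306*(√6 - 215) = 66 - 306*(-215 + √6) = 66 + (65790 - 306*√6) = 65856 - 306*√6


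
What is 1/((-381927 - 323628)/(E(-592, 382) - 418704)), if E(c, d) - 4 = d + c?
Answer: 83782/141111 ≈ 0.59373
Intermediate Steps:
E(c, d) = 4 + c + d (E(c, d) = 4 + (d + c) = 4 + (c + d) = 4 + c + d)
1/((-381927 - 323628)/(E(-592, 382) - 418704)) = 1/((-381927 - 323628)/((4 - 592 + 382) - 418704)) = 1/(-705555/(-206 - 418704)) = 1/(-705555/(-418910)) = 1/(-705555*(-1/418910)) = 1/(141111/83782) = 83782/141111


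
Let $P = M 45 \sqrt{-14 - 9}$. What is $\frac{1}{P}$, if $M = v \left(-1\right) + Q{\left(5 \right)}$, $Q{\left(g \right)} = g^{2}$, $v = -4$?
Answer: $- \frac{i \sqrt{23}}{30015} \approx - 0.00015978 i$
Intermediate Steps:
$M = 29$ ($M = \left(-4\right) \left(-1\right) + 5^{2} = 4 + 25 = 29$)
$P = 1305 i \sqrt{23}$ ($P = 29 \cdot 45 \sqrt{-14 - 9} = 1305 \sqrt{-23} = 1305 i \sqrt{23} \approx 6258.6 i$)
$\frac{1}{P} = \frac{1}{1305 i \sqrt{23}} = - \frac{i \sqrt{23}}{30015}$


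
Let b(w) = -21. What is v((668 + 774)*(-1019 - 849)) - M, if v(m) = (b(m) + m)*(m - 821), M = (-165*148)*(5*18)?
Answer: 7258052919729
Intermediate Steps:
M = -2197800 (M = -24420*90 = -2197800)
v(m) = (-821 + m)*(-21 + m) (v(m) = (-21 + m)*(m - 821) = (-21 + m)*(-821 + m) = (-821 + m)*(-21 + m))
v((668 + 774)*(-1019 - 849)) - M = (17241 + ((668 + 774)*(-1019 - 849))² - 842*(668 + 774)*(-1019 - 849)) - 1*(-2197800) = (17241 + (1442*(-1868))² - 1214164*(-1868)) + 2197800 = (17241 + (-2693656)² - 842*(-2693656)) + 2197800 = (17241 + 7255782646336 + 2268058352) + 2197800 = 7258050721929 + 2197800 = 7258052919729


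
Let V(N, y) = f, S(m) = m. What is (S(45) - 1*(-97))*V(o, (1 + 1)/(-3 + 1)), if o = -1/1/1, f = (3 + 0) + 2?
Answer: 710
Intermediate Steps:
f = 5 (f = 3 + 2 = 5)
o = -1 (o = -1*1*1 = -1*1 = -1)
V(N, y) = 5
(S(45) - 1*(-97))*V(o, (1 + 1)/(-3 + 1)) = (45 - 1*(-97))*5 = (45 + 97)*5 = 142*5 = 710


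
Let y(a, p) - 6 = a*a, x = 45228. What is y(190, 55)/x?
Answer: 18053/22614 ≈ 0.79831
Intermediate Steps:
y(a, p) = 6 + a² (y(a, p) = 6 + a*a = 6 + a²)
y(190, 55)/x = (6 + 190²)/45228 = (6 + 36100)*(1/45228) = 36106*(1/45228) = 18053/22614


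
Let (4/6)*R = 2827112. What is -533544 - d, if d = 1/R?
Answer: -2262582967393/4240668 ≈ -5.3354e+5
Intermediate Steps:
R = 4240668 (R = (3/2)*2827112 = 4240668)
d = 1/4240668 ≈ 2.3581e-7
-533544 - d = -533544 - 1*1/4240668 = -533544 - 1/4240668 = -2262582967393/4240668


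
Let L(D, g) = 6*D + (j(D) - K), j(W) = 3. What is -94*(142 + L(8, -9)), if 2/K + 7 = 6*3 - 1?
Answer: -90616/5 ≈ -18123.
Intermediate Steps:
K = ⅕ (K = 2/(-7 + (6*3 - 1)) = 2/(-7 + (18 - 1)) = 2/(-7 + 17) = 2/10 = 2*(⅒) = ⅕ ≈ 0.20000)
L(D, g) = 14/5 + 6*D (L(D, g) = 6*D + (3 - 1*⅕) = 6*D + (3 - ⅕) = 6*D + 14/5 = 14/5 + 6*D)
-94*(142 + L(8, -9)) = -94*(142 + (14/5 + 6*8)) = -94*(142 + (14/5 + 48)) = -94*(142 + 254/5) = -94*964/5 = -90616/5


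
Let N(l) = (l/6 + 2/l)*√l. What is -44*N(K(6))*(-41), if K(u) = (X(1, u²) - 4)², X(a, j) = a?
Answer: 27962/3 ≈ 9320.7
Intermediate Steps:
K(u) = 9 (K(u) = (1 - 4)² = (-3)² = 9)
N(l) = √l*(2/l + l/6) (N(l) = (l*(⅙) + 2/l)*√l = (l/6 + 2/l)*√l = (2/l + l/6)*√l = √l*(2/l + l/6))
-44*N(K(6))*(-41) = -22*(12 + 9²)/(3*√9)*(-41) = -22*(12 + 81)/(3*3)*(-41) = -22*93/(3*3)*(-41) = -44*31/6*(-41) = -682/3*(-41) = 27962/3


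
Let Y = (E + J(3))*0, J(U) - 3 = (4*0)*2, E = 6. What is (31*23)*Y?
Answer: 0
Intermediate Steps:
J(U) = 3 (J(U) = 3 + (4*0)*2 = 3 + 0*2 = 3 + 0 = 3)
Y = 0 (Y = (6 + 3)*0 = 9*0 = 0)
(31*23)*Y = (31*23)*0 = 713*0 = 0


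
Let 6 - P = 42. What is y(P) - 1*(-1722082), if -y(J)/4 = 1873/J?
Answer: 15500611/9 ≈ 1.7223e+6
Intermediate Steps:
P = -36 (P = 6 - 1*42 = 6 - 42 = -36)
y(J) = -7492/J
y(P) - 1*(-1722082) = -7492/(-36) - 1*(-1722082) = -7492*(-1/36) + 1722082 = 1873/9 + 1722082 = 15500611/9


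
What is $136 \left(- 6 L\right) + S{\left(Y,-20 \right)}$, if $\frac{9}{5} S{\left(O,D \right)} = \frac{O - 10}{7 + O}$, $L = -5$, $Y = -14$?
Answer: $\frac{85720}{21} \approx 4081.9$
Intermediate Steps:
$S{\left(O,D \right)} = \frac{5 \left(-10 + O\right)}{9 \left(7 + O\right)}$ ($S{\left(O,D \right)} = \frac{5 \frac{O - 10}{7 + O}}{9} = \frac{5 \frac{-10 + O}{7 + O}}{9} = \frac{5 \left(-10 + O\right)}{9 \left(7 + O\right)}$)
$136 \left(- 6 L\right) + S{\left(Y,-20 \right)} = 136 \left(\left(-6\right) \left(-5\right)\right) + \frac{5 \left(-10 - 14\right)}{9 \left(7 - 14\right)} = 136 \cdot 30 + \frac{5}{9} \frac{1}{-7} \left(-24\right) = 4080 + \frac{5}{9} \left(- \frac{1}{7}\right) \left(-24\right) = 4080 + \frac{40}{21} = \frac{85720}{21}$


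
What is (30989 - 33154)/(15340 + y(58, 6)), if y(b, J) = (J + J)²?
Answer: -2165/15484 ≈ -0.13982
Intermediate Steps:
y(b, J) = 4*J² (y(b, J) = (2*J)² = 4*J²)
(30989 - 33154)/(15340 + y(58, 6)) = (30989 - 33154)/(15340 + 4*6²) = -2165/(15340 + 4*36) = -2165/(15340 + 144) = -2165/15484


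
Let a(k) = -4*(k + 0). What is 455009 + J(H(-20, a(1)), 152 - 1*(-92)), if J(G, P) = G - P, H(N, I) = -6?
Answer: 454759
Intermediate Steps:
a(k) = -4*k
455009 + J(H(-20, a(1)), 152 - 1*(-92)) = 455009 + (-6 - (152 - 1*(-92))) = 455009 + (-6 - (152 + 92)) = 455009 + (-6 - 1*244) = 455009 + (-6 - 244) = 455009 - 250 = 454759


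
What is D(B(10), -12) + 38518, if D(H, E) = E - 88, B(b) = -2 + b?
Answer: 38418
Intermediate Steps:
D(H, E) = -88 + E
D(B(10), -12) + 38518 = (-88 - 12) + 38518 = -100 + 38518 = 38418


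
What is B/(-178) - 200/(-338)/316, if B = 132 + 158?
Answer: -1933670/1188239 ≈ -1.6273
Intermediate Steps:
B = 290
B/(-178) - 200/(-338)/316 = 290/(-178) - 200/(-338)/316 = 290*(-1/178) - 200*(-1/338)*(1/316) = -145/89 + (100/169)*(1/316) = -145/89 + 25/13351 = -1933670/1188239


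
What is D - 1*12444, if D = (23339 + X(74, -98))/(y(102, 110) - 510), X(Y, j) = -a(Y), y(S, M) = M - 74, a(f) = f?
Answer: -1973907/158 ≈ -12493.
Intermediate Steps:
y(S, M) = -74 + M
X(Y, j) = -Y
D = -7755/158 (D = (23339 - 1*74)/((-74 + 110) - 510) = (23339 - 74)/(36 - 510) = 23265/(-474) = 23265*(-1/474) = -7755/158 ≈ -49.082)
D - 1*12444 = -7755/158 - 1*12444 = -7755/158 - 12444 = -1973907/158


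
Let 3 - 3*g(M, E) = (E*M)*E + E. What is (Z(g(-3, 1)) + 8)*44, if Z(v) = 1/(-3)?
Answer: 1012/3 ≈ 337.33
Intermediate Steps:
g(M, E) = 1 - E/3 - M*E²/3 (g(M, E) = 1 - ((E*M)*E + E)/3 = 1 - (M*E² + E)/3 = 1 - (E + M*E²)/3 = 1 + (-E/3 - M*E²/3) = 1 - E/3 - M*E²/3)
Z(v) = -⅓
(Z(g(-3, 1)) + 8)*44 = (-⅓ + 8)*44 = (23/3)*44 = 1012/3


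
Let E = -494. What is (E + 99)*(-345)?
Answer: 136275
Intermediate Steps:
(E + 99)*(-345) = (-494 + 99)*(-345) = -395*(-345) = 136275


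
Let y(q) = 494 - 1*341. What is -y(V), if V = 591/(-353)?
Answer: -153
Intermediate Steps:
V = -591/353 (V = 591*(-1/353) = -591/353 ≈ -1.6742)
y(q) = 153 (y(q) = 494 - 341 = 153)
-y(V) = -1*153 = -153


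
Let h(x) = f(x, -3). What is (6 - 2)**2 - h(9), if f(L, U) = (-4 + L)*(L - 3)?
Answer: -14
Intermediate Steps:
f(L, U) = (-4 + L)*(-3 + L)
h(x) = 12 + x**2 - 7*x
(6 - 2)**2 - h(9) = (6 - 2)**2 - (12 + 9**2 - 7*9) = 4**2 - (12 + 81 - 63) = 16 - 1*30 = 16 - 30 = -14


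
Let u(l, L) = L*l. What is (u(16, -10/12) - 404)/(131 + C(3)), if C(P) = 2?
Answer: -1252/399 ≈ -3.1378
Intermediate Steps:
(u(16, -10/12) - 404)/(131 + C(3)) = (-10/12*16 - 404)/(131 + 2) = (-10*1/12*16 - 404)/133 = (-⅚*16 - 404)*(1/133) = (-40/3 - 404)*(1/133) = -1252/3*1/133 = -1252/399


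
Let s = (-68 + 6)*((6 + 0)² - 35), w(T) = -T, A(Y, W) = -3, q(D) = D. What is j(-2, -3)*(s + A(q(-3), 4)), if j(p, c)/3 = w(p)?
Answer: -390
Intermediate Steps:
j(p, c) = -3*p (j(p, c) = 3*(-p) = -3*p)
s = -62 (s = -62*(6² - 35) = -62*(36 - 35) = -62*1 = -62)
j(-2, -3)*(s + A(q(-3), 4)) = (-3*(-2))*(-62 - 3) = 6*(-65) = -390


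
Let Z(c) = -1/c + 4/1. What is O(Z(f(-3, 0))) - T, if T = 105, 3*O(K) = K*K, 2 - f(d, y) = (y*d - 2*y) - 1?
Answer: -2714/27 ≈ -100.52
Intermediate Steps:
f(d, y) = 3 + 2*y - d*y (f(d, y) = 2 - ((y*d - 2*y) - 1) = 2 - ((d*y - 2*y) - 1) = 2 - ((-2*y + d*y) - 1) = 2 - (-1 - 2*y + d*y) = 2 + (1 + 2*y - d*y) = 3 + 2*y - d*y)
Z(c) = 4 - 1/c (Z(c) = -1/c + 4*1 = -1/c + 4 = 4 - 1/c)
O(K) = K**2/3 (O(K) = (K*K)/3 = K**2/3)
O(Z(f(-3, 0))) - T = (4 - 1/(3 + 2*0 - 1*(-3)*0))**2/3 - 1*105 = (4 - 1/(3 + 0 + 0))**2/3 - 105 = (4 - 1/3)**2/3 - 105 = (11/3)**2/3 - 105 = (1/3)*(121/9) - 105 = 121/27 - 105 = -2714/27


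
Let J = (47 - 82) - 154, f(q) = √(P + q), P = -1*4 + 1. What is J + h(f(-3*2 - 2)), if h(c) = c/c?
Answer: -188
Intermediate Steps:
P = -3 (P = -4 + 1 = -3)
f(q) = √(-3 + q)
h(c) = 1
J = -189 (J = -35 - 154 = -189)
J + h(f(-3*2 - 2)) = -189 + 1 = -188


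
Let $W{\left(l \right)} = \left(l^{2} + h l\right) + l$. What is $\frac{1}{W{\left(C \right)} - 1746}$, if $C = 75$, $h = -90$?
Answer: $- \frac{1}{2796} \approx -0.00035765$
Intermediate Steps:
$W{\left(l \right)} = l^{2} - 89 l$ ($W{\left(l \right)} = \left(l^{2} - 90 l\right) + l = l^{2} - 89 l$)
$\frac{1}{W{\left(C \right)} - 1746} = \frac{1}{75 \left(-89 + 75\right) - 1746} = \frac{1}{75 \left(-14\right) - 1746} = \frac{1}{-1050 - 1746} = \frac{1}{-2796} = - \frac{1}{2796}$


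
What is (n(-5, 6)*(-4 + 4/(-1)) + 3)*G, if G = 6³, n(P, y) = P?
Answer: 9288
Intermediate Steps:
G = 216
(n(-5, 6)*(-4 + 4/(-1)) + 3)*G = (-5*(-4 + 4/(-1)) + 3)*216 = (-5*(-4 + 4*(-1)) + 3)*216 = (-5*(-4 - 4) + 3)*216 = (-5*(-8) + 3)*216 = (40 + 3)*216 = 43*216 = 9288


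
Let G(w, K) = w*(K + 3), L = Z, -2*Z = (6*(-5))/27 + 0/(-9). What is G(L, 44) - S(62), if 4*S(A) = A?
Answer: 191/18 ≈ 10.611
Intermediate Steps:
Z = 5/9 (Z = -((6*(-5))/27 + 0/(-9))/2 = -(-30*1/27 + 0*(-⅑))/2 = -(-10/9 + 0)/2 = -½*(-10/9) = 5/9 ≈ 0.55556)
L = 5/9 ≈ 0.55556
G(w, K) = w*(3 + K)
S(A) = A/4
G(L, 44) - S(62) = 5*(3 + 44)/9 - 62/4 = (5/9)*47 - 1*31/2 = 235/9 - 31/2 = 191/18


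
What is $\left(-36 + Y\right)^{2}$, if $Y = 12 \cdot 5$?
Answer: $576$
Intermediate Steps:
$Y = 60$
$\left(-36 + Y\right)^{2} = \left(-36 + 60\right)^{2} = 24^{2} = 576$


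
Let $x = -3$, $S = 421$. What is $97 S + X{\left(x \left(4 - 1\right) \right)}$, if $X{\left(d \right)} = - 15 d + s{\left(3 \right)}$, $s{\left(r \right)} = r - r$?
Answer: $40972$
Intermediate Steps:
$s{\left(r \right)} = 0$
$X{\left(d \right)} = - 15 d$ ($X{\left(d \right)} = - 15 d + 0 = - 15 d$)
$97 S + X{\left(x \left(4 - 1\right) \right)} = 97 \cdot 421 - 15 \left(- 3 \left(4 - 1\right)\right) = 40837 - 15 \left(\left(-3\right) 3\right) = 40837 - -135 = 40837 + 135 = 40972$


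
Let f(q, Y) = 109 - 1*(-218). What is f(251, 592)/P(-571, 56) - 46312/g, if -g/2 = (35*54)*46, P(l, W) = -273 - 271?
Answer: -565447/1689120 ≈ -0.33476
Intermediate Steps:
P(l, W) = -544
f(q, Y) = 327 (f(q, Y) = 109 + 218 = 327)
g = -173880 (g = -2*35*54*46 = -3780*46 = -2*86940 = -173880)
f(251, 592)/P(-571, 56) - 46312/g = 327/(-544) - 46312/(-173880) = 327*(-1/544) - 46312*(-1/173880) = -327/544 + 827/3105 = -565447/1689120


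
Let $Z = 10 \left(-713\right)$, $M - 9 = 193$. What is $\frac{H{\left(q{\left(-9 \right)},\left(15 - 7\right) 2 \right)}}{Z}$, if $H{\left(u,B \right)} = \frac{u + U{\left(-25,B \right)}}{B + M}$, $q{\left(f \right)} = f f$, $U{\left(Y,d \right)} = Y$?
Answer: $- \frac{14}{388585} \approx -3.6028 \cdot 10^{-5}$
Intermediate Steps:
$M = 202$ ($M = 9 + 193 = 202$)
$q{\left(f \right)} = f^{2}$
$H{\left(u,B \right)} = \frac{-25 + u}{202 + B}$ ($H{\left(u,B \right)} = \frac{u - 25}{B + 202} = \frac{-25 + u}{202 + B}$)
$Z = -7130$
$\frac{H{\left(q{\left(-9 \right)},\left(15 - 7\right) 2 \right)}}{Z} = \frac{\frac{1}{202 + \left(15 - 7\right) 2} \left(-25 + \left(-9\right)^{2}\right)}{-7130} = \frac{-25 + 81}{202 + 8 \cdot 2} \left(- \frac{1}{7130}\right) = \frac{1}{202 + 16} \cdot 56 \left(- \frac{1}{7130}\right) = \frac{1}{218} \cdot 56 \left(- \frac{1}{7130}\right) = \frac{28}{109} \left(- \frac{1}{7130}\right) = - \frac{14}{388585}$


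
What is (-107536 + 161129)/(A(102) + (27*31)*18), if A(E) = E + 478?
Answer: 53593/15646 ≈ 3.4253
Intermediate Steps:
A(E) = 478 + E
(-107536 + 161129)/(A(102) + (27*31)*18) = (-107536 + 161129)/((478 + 102) + (27*31)*18) = 53593/(580 + 837*18) = 53593/(580 + 15066) = 53593/15646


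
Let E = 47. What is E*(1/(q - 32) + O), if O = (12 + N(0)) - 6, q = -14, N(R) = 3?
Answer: 19411/46 ≈ 421.98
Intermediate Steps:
O = 9 (O = (12 + 3) - 6 = 15 - 6 = 9)
E*(1/(q - 32) + O) = 47*(1/(-14 - 32) + 9) = 47*(1/(-46) + 9) = 47*(-1/46 + 9) = 47*(413/46) = 19411/46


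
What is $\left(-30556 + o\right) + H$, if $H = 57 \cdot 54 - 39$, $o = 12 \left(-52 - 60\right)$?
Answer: $-28861$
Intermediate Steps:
$o = -1344$ ($o = 12 \left(-112\right) = -1344$)
$H = 3039$ ($H = 3078 - 39 = 3039$)
$\left(-30556 + o\right) + H = \left(-30556 - 1344\right) + 3039 = -31900 + 3039 = -28861$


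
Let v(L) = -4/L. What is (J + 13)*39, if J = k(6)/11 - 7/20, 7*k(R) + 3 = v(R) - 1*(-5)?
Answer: 760799/1540 ≈ 494.03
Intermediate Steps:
k(R) = 2/7 - 4/(7*R) (k(R) = -3/7 + (-4/R - 1*(-5))/7 = -3/7 + (-4/R + 5)/7 = -3/7 + (5 - 4/R)/7 = -3/7 + (5/7 - 4/(7*R)) = 2/7 - 4/(7*R))
J = -1537/4620 (J = ((2/7)*(-2 + 6)/6)/11 - 7/20 = ((2/7)*(⅙)*4)*(1/11) - 7*1/20 = (4/21)*(1/11) - 7/20 = 4/231 - 7/20 = -1537/4620 ≈ -0.33268)
(J + 13)*39 = (-1537/4620 + 13)*39 = (58523/4620)*39 = 760799/1540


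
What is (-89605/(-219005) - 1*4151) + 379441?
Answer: 16438095211/43801 ≈ 3.7529e+5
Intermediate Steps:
(-89605/(-219005) - 1*4151) + 379441 = (-89605*(-1/219005) - 4151) + 379441 = (17921/43801 - 4151) + 379441 = -181800030/43801 + 379441 = 16438095211/43801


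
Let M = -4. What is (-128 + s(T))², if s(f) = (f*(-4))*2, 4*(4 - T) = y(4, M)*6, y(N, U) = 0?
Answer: 25600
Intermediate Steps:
T = 4 (T = 4 - 0*6 = 4 - ¼*0 = 4 + 0 = 4)
s(f) = -8*f (s(f) = -4*f*2 = -8*f)
(-128 + s(T))² = (-128 - 8*4)² = (-128 - 32)² = (-160)² = 25600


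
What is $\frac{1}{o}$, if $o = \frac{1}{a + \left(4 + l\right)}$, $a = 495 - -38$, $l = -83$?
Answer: $454$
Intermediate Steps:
$a = 533$ ($a = 495 + 38 = 533$)
$o = \frac{1}{454}$ ($o = \frac{1}{533 + \left(4 - 83\right)} = \frac{1}{533 - 79} = \frac{1}{454} \approx 0.0022026$)
$\frac{1}{o} = \frac{1}{\frac{1}{454}} = 454$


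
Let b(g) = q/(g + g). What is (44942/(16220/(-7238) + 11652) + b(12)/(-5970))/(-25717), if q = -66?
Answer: -1942214352749/12945837691948440 ≈ -0.00015003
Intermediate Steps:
b(g) = -33/g (b(g) = -66/(g + g) = -66*1/(2*g) = -33/g)
(44942/(16220/(-7238) + 11652) + b(12)/(-5970))/(-25717) = (44942/(16220/(-7238) + 11652) - 33/12/(-5970))/(-25717) = (44942/(16220*(-1/7238) + 11652) - 33*1/12*(-1/5970))*(-1/25717) = (44942/(-8110/3619 + 11652) - 11/4*(-1/5970))*(-1/25717) = (44942/(42160478/3619) + 11/23880)*(-1/25717) = (44942*(3619/42160478) + 11/23880)*(-1/25717) = (81322549/21080239 + 11/23880)*(-1/25717) = (1942214352749/503396107320)*(-1/25717) = -1942214352749/12945837691948440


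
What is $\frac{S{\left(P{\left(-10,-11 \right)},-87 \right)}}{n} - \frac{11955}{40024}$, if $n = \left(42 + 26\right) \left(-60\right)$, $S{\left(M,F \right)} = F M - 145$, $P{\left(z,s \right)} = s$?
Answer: $- \frac{5079743}{10206120} \approx -0.49772$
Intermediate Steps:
$S{\left(M,F \right)} = -145 + F M$
$n = -4080$ ($n = 68 \left(-60\right) = -4080$)
$\frac{S{\left(P{\left(-10,-11 \right)},-87 \right)}}{n} - \frac{11955}{40024} = \frac{-145 - -957}{-4080} - \frac{11955}{40024} = \left(-145 + 957\right) \left(- \frac{1}{4080}\right) - \frac{11955}{40024} = 812 \left(- \frac{1}{4080}\right) - \frac{11955}{40024} = - \frac{203}{1020} - \frac{11955}{40024} = - \frac{5079743}{10206120}$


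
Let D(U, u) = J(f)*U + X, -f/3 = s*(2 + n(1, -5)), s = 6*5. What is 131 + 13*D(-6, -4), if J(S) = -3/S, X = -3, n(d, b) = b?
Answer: 1393/15 ≈ 92.867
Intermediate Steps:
s = 30
f = 270 (f = -90*(2 - 5) = -90*(-3) = -3*(-90) = 270)
D(U, u) = -3 - U/90 (D(U, u) = (-3/270)*U - 3 = (-3*1/270)*U - 3 = -U/90 - 3 = -3 - U/90)
131 + 13*D(-6, -4) = 131 + 13*(-3 - 1/90*(-6)) = 131 + 13*(-3 + 1/15) = 131 + 13*(-44/15) = 131 - 572/15 = 1393/15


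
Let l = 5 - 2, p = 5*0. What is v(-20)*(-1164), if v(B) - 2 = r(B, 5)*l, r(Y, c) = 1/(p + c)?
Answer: -15132/5 ≈ -3026.4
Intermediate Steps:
p = 0
r(Y, c) = 1/c (r(Y, c) = 1/(0 + c) = 1/c)
l = 3
v(B) = 13/5 (v(B) = 2 + 3/5 = 13/5)
v(-20)*(-1164) = (13/5)*(-1164) = -15132/5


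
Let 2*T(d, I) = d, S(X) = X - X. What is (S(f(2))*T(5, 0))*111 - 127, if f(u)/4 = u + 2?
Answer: -127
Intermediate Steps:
f(u) = 8 + 4*u (f(u) = 4*(u + 2) = 4*(2 + u) = 8 + 4*u)
S(X) = 0
T(d, I) = d/2
(S(f(2))*T(5, 0))*111 - 127 = (0*((½)*5))*111 - 127 = (0*(5/2))*111 - 127 = 0*111 - 127 = 0 - 127 = -127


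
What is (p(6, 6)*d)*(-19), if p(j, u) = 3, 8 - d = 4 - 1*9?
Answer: -741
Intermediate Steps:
d = 13 (d = 8 - (4 - 1*9) = 8 - (4 - 9) = 8 - 1*(-5) = 8 + 5 = 13)
(p(6, 6)*d)*(-19) = (3*13)*(-19) = 39*(-19) = -741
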